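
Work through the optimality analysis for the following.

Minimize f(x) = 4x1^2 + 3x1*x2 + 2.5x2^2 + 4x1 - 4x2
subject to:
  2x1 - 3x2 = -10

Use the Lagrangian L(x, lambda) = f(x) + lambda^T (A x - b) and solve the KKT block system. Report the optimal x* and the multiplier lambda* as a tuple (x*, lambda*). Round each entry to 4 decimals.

Form the Lagrangian:
  L(x, lambda) = (1/2) x^T Q x + c^T x + lambda^T (A x - b)
Stationarity (grad_x L = 0): Q x + c + A^T lambda = 0.
Primal feasibility: A x = b.

This gives the KKT block system:
  [ Q   A^T ] [ x     ]   [-c ]
  [ A    0  ] [ lambda ] = [ b ]

Solving the linear system:
  x*      = (-1.5781, 2.2812)
  lambda* = (0.8906)
  f(x*)   = -3.2656

x* = (-1.5781, 2.2812), lambda* = (0.8906)


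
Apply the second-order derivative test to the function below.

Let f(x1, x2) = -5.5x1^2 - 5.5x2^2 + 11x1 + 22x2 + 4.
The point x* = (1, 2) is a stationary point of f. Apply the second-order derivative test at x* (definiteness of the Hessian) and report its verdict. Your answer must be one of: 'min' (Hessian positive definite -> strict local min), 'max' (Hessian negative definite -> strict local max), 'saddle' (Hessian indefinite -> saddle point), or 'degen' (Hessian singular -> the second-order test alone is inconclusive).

Compute the Hessian H = grad^2 f:
  H = [[-11, 0], [0, -11]]
Verify stationarity: grad f(x*) = H x* + g = (0, 0).
Eigenvalues of H: -11, -11.
Both eigenvalues < 0, so H is negative definite -> x* is a strict local max.

max


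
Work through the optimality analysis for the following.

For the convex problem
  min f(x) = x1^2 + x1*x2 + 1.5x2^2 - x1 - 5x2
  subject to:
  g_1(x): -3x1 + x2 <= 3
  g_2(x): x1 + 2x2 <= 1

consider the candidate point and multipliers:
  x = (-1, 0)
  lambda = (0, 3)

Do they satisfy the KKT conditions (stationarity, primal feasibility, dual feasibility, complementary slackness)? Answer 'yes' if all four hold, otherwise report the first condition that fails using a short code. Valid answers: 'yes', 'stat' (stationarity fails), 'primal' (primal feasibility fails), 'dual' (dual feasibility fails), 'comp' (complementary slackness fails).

Gradient of f: grad f(x) = Q x + c = (-3, -6)
Constraint values g_i(x) = a_i^T x - b_i:
  g_1((-1, 0)) = 0
  g_2((-1, 0)) = -2
Stationarity residual: grad f(x) + sum_i lambda_i a_i = (0, 0)
  -> stationarity OK
Primal feasibility (all g_i <= 0): OK
Dual feasibility (all lambda_i >= 0): OK
Complementary slackness (lambda_i * g_i(x) = 0 for all i): FAILS

Verdict: the first failing condition is complementary_slackness -> comp.

comp


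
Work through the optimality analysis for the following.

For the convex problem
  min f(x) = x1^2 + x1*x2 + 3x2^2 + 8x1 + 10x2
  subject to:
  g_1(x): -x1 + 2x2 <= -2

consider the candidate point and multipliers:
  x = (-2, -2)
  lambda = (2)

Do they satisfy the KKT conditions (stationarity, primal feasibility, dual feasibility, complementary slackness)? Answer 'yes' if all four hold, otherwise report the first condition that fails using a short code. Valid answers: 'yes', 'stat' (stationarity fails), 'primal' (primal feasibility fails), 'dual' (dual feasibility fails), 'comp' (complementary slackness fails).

Gradient of f: grad f(x) = Q x + c = (2, -4)
Constraint values g_i(x) = a_i^T x - b_i:
  g_1((-2, -2)) = 0
Stationarity residual: grad f(x) + sum_i lambda_i a_i = (0, 0)
  -> stationarity OK
Primal feasibility (all g_i <= 0): OK
Dual feasibility (all lambda_i >= 0): OK
Complementary slackness (lambda_i * g_i(x) = 0 for all i): OK

Verdict: yes, KKT holds.

yes


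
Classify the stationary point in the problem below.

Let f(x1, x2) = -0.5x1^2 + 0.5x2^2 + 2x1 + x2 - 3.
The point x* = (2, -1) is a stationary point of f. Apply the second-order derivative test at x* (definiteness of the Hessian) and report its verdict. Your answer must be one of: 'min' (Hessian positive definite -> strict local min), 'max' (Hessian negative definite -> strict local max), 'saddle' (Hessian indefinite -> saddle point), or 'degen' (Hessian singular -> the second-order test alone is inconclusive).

Compute the Hessian H = grad^2 f:
  H = [[-1, 0], [0, 1]]
Verify stationarity: grad f(x*) = H x* + g = (0, 0).
Eigenvalues of H: -1, 1.
Eigenvalues have mixed signs, so H is indefinite -> x* is a saddle point.

saddle


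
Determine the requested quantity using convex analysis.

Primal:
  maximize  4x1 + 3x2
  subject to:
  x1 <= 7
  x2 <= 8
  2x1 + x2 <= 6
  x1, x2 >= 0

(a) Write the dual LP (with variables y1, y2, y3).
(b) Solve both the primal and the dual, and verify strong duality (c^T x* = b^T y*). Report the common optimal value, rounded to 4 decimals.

The standard primal-dual pair for 'max c^T x s.t. A x <= b, x >= 0' is:
  Dual:  min b^T y  s.t.  A^T y >= c,  y >= 0.

So the dual LP is:
  minimize  7y1 + 8y2 + 6y3
  subject to:
    y1 + 2y3 >= 4
    y2 + y3 >= 3
    y1, y2, y3 >= 0

Solving the primal: x* = (0, 6).
  primal value c^T x* = 18.
Solving the dual: y* = (0, 0, 3).
  dual value b^T y* = 18.
Strong duality: c^T x* = b^T y*. Confirmed.

18


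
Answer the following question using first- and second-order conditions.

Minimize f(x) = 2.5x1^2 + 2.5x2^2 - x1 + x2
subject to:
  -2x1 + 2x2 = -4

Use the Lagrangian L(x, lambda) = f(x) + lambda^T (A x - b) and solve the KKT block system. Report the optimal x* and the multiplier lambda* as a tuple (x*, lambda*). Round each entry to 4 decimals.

Form the Lagrangian:
  L(x, lambda) = (1/2) x^T Q x + c^T x + lambda^T (A x - b)
Stationarity (grad_x L = 0): Q x + c + A^T lambda = 0.
Primal feasibility: A x = b.

This gives the KKT block system:
  [ Q   A^T ] [ x     ]   [-c ]
  [ A    0  ] [ lambda ] = [ b ]

Solving the linear system:
  x*      = (1, -1)
  lambda* = (2)
  f(x*)   = 3

x* = (1, -1), lambda* = (2)


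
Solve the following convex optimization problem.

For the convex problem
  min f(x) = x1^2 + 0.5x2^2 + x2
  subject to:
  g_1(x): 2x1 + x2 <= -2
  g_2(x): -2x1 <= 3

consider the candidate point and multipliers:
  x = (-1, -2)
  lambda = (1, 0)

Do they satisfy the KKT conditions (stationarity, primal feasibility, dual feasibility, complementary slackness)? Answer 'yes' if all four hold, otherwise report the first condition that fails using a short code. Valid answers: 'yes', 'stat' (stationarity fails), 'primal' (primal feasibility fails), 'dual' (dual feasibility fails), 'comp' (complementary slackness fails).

Gradient of f: grad f(x) = Q x + c = (-2, -1)
Constraint values g_i(x) = a_i^T x - b_i:
  g_1((-1, -2)) = -2
  g_2((-1, -2)) = -1
Stationarity residual: grad f(x) + sum_i lambda_i a_i = (0, 0)
  -> stationarity OK
Primal feasibility (all g_i <= 0): OK
Dual feasibility (all lambda_i >= 0): OK
Complementary slackness (lambda_i * g_i(x) = 0 for all i): FAILS

Verdict: the first failing condition is complementary_slackness -> comp.

comp


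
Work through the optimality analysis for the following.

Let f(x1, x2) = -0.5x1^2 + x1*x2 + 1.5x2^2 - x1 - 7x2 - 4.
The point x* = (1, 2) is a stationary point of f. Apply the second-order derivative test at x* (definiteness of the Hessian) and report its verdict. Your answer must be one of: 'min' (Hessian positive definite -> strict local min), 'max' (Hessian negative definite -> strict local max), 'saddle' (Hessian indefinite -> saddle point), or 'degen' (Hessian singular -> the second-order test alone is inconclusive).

Compute the Hessian H = grad^2 f:
  H = [[-1, 1], [1, 3]]
Verify stationarity: grad f(x*) = H x* + g = (0, 0).
Eigenvalues of H: -1.2361, 3.2361.
Eigenvalues have mixed signs, so H is indefinite -> x* is a saddle point.

saddle


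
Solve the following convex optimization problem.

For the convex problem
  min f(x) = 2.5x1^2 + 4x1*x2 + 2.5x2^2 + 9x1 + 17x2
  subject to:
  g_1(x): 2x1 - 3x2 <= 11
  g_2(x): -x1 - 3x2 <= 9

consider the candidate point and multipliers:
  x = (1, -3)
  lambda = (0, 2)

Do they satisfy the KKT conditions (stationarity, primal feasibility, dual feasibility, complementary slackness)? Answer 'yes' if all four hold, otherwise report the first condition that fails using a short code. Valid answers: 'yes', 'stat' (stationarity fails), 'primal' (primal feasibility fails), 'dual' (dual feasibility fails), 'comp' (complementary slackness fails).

Gradient of f: grad f(x) = Q x + c = (2, 6)
Constraint values g_i(x) = a_i^T x - b_i:
  g_1((1, -3)) = 0
  g_2((1, -3)) = -1
Stationarity residual: grad f(x) + sum_i lambda_i a_i = (0, 0)
  -> stationarity OK
Primal feasibility (all g_i <= 0): OK
Dual feasibility (all lambda_i >= 0): OK
Complementary slackness (lambda_i * g_i(x) = 0 for all i): FAILS

Verdict: the first failing condition is complementary_slackness -> comp.

comp


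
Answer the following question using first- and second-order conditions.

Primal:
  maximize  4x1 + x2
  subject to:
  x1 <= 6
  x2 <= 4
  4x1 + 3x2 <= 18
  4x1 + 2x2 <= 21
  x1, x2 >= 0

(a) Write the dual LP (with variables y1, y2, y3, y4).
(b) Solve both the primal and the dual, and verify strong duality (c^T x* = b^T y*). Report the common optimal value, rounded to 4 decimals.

The standard primal-dual pair for 'max c^T x s.t. A x <= b, x >= 0' is:
  Dual:  min b^T y  s.t.  A^T y >= c,  y >= 0.

So the dual LP is:
  minimize  6y1 + 4y2 + 18y3 + 21y4
  subject to:
    y1 + 4y3 + 4y4 >= 4
    y2 + 3y3 + 2y4 >= 1
    y1, y2, y3, y4 >= 0

Solving the primal: x* = (4.5, 0).
  primal value c^T x* = 18.
Solving the dual: y* = (0, 0, 1, 0).
  dual value b^T y* = 18.
Strong duality: c^T x* = b^T y*. Confirmed.

18


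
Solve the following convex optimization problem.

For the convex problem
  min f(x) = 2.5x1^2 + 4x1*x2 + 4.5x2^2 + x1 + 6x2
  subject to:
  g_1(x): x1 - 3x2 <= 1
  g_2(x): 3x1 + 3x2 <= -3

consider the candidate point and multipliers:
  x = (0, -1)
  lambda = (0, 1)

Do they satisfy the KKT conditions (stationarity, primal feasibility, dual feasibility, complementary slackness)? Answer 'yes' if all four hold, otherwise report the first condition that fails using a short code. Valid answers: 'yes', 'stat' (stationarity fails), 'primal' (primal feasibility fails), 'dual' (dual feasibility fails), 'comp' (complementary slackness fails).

Gradient of f: grad f(x) = Q x + c = (-3, -3)
Constraint values g_i(x) = a_i^T x - b_i:
  g_1((0, -1)) = 2
  g_2((0, -1)) = 0
Stationarity residual: grad f(x) + sum_i lambda_i a_i = (0, 0)
  -> stationarity OK
Primal feasibility (all g_i <= 0): FAILS
Dual feasibility (all lambda_i >= 0): OK
Complementary slackness (lambda_i * g_i(x) = 0 for all i): OK

Verdict: the first failing condition is primal_feasibility -> primal.

primal


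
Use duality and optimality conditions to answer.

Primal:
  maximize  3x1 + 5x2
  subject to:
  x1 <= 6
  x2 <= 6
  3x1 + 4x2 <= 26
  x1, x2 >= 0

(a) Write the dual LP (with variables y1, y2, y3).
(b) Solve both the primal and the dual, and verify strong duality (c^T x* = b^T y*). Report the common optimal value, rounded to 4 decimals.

The standard primal-dual pair for 'max c^T x s.t. A x <= b, x >= 0' is:
  Dual:  min b^T y  s.t.  A^T y >= c,  y >= 0.

So the dual LP is:
  minimize  6y1 + 6y2 + 26y3
  subject to:
    y1 + 3y3 >= 3
    y2 + 4y3 >= 5
    y1, y2, y3 >= 0

Solving the primal: x* = (0.6667, 6).
  primal value c^T x* = 32.
Solving the dual: y* = (0, 1, 1).
  dual value b^T y* = 32.
Strong duality: c^T x* = b^T y*. Confirmed.

32


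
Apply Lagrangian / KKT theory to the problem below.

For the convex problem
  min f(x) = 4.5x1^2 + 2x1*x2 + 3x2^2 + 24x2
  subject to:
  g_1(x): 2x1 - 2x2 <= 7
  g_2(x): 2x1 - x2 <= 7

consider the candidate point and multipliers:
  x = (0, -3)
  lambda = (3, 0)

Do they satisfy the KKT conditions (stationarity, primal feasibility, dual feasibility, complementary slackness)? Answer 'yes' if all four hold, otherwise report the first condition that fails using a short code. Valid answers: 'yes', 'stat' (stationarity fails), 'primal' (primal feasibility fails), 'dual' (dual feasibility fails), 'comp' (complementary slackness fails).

Gradient of f: grad f(x) = Q x + c = (-6, 6)
Constraint values g_i(x) = a_i^T x - b_i:
  g_1((0, -3)) = -1
  g_2((0, -3)) = -4
Stationarity residual: grad f(x) + sum_i lambda_i a_i = (0, 0)
  -> stationarity OK
Primal feasibility (all g_i <= 0): OK
Dual feasibility (all lambda_i >= 0): OK
Complementary slackness (lambda_i * g_i(x) = 0 for all i): FAILS

Verdict: the first failing condition is complementary_slackness -> comp.

comp


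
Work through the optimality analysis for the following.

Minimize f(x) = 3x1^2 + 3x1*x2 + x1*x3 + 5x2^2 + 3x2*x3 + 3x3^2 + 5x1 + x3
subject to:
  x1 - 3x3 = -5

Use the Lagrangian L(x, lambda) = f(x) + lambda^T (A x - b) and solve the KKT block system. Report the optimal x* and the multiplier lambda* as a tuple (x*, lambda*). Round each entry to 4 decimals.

Form the Lagrangian:
  L(x, lambda) = (1/2) x^T Q x + c^T x + lambda^T (A x - b)
Stationarity (grad_x L = 0): Q x + c + A^T lambda = 0.
Primal feasibility: A x = b.

This gives the KKT block system:
  [ Q   A^T ] [ x     ]   [-c ]
  [ A    0  ] [ lambda ] = [ b ]

Solving the linear system:
  x*      = (-1.4535, 0.0814, 1.1822)
  lambda* = (2.2946)
  f(x*)   = 2.6938

x* = (-1.4535, 0.0814, 1.1822), lambda* = (2.2946)


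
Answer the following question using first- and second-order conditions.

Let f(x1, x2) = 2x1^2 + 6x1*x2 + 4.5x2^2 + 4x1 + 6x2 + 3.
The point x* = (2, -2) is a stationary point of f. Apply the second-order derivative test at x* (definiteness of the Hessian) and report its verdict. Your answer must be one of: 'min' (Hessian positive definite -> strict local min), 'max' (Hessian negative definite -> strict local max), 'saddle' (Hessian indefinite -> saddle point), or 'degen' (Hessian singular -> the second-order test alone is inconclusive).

Compute the Hessian H = grad^2 f:
  H = [[4, 6], [6, 9]]
Verify stationarity: grad f(x*) = H x* + g = (0, 0).
Eigenvalues of H: 0, 13.
H has a zero eigenvalue (singular; positive semidefinite but not definite), so H is neither positive definite, negative definite, nor indefinite. The second-order test alone is inconclusive -> degen.
(Indeed, f is constant along the null direction of H through x*, so x* is not a strict local extremum.)

degen


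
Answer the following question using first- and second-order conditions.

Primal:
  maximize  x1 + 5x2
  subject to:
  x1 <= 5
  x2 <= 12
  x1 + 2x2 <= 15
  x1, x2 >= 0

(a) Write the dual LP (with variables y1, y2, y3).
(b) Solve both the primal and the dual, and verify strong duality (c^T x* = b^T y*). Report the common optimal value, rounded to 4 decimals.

The standard primal-dual pair for 'max c^T x s.t. A x <= b, x >= 0' is:
  Dual:  min b^T y  s.t.  A^T y >= c,  y >= 0.

So the dual LP is:
  minimize  5y1 + 12y2 + 15y3
  subject to:
    y1 + y3 >= 1
    y2 + 2y3 >= 5
    y1, y2, y3 >= 0

Solving the primal: x* = (0, 7.5).
  primal value c^T x* = 37.5.
Solving the dual: y* = (0, 0, 2.5).
  dual value b^T y* = 37.5.
Strong duality: c^T x* = b^T y*. Confirmed.

37.5


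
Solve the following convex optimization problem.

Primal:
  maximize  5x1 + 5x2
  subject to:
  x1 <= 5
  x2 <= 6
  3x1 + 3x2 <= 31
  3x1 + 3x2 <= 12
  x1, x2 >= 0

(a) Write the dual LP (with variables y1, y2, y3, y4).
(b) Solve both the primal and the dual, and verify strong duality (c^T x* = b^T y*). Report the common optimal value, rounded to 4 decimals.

The standard primal-dual pair for 'max c^T x s.t. A x <= b, x >= 0' is:
  Dual:  min b^T y  s.t.  A^T y >= c,  y >= 0.

So the dual LP is:
  minimize  5y1 + 6y2 + 31y3 + 12y4
  subject to:
    y1 + 3y3 + 3y4 >= 5
    y2 + 3y3 + 3y4 >= 5
    y1, y2, y3, y4 >= 0

Solving the primal: x* = (4, 0).
  primal value c^T x* = 20.
Solving the dual: y* = (0, 0, 0, 1.6667).
  dual value b^T y* = 20.
Strong duality: c^T x* = b^T y*. Confirmed.

20


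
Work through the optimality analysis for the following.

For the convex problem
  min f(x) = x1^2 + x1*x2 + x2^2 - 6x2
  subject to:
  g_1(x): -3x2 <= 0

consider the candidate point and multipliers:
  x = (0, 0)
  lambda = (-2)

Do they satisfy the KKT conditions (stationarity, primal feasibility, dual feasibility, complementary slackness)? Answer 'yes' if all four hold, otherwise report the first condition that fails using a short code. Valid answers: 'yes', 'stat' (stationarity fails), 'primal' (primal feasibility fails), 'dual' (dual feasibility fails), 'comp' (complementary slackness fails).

Gradient of f: grad f(x) = Q x + c = (0, -6)
Constraint values g_i(x) = a_i^T x - b_i:
  g_1((0, 0)) = 0
Stationarity residual: grad f(x) + sum_i lambda_i a_i = (0, 0)
  -> stationarity OK
Primal feasibility (all g_i <= 0): OK
Dual feasibility (all lambda_i >= 0): FAILS
Complementary slackness (lambda_i * g_i(x) = 0 for all i): OK

Verdict: the first failing condition is dual_feasibility -> dual.

dual


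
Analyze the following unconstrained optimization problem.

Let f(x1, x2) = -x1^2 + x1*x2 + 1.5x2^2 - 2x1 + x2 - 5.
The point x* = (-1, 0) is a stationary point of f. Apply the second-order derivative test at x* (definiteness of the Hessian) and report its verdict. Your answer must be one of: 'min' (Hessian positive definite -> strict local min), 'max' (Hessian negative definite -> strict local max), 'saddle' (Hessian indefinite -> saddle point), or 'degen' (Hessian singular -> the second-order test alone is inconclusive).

Compute the Hessian H = grad^2 f:
  H = [[-2, 1], [1, 3]]
Verify stationarity: grad f(x*) = H x* + g = (0, 0).
Eigenvalues of H: -2.1926, 3.1926.
Eigenvalues have mixed signs, so H is indefinite -> x* is a saddle point.

saddle


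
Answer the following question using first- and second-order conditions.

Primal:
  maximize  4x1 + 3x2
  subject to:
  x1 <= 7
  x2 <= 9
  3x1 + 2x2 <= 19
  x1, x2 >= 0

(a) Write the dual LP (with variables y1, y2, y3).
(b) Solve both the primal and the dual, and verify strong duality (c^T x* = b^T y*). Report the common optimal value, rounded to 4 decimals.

The standard primal-dual pair for 'max c^T x s.t. A x <= b, x >= 0' is:
  Dual:  min b^T y  s.t.  A^T y >= c,  y >= 0.

So the dual LP is:
  minimize  7y1 + 9y2 + 19y3
  subject to:
    y1 + 3y3 >= 4
    y2 + 2y3 >= 3
    y1, y2, y3 >= 0

Solving the primal: x* = (0.3333, 9).
  primal value c^T x* = 28.3333.
Solving the dual: y* = (0, 0.3333, 1.3333).
  dual value b^T y* = 28.3333.
Strong duality: c^T x* = b^T y*. Confirmed.

28.3333


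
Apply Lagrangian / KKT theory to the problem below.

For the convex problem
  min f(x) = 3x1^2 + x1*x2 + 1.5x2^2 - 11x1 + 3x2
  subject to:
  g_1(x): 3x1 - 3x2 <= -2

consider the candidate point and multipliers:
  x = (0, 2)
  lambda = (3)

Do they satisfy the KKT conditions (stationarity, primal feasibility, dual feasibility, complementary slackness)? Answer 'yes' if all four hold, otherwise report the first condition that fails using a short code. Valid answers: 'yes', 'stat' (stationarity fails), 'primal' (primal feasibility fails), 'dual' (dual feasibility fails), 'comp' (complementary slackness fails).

Gradient of f: grad f(x) = Q x + c = (-9, 9)
Constraint values g_i(x) = a_i^T x - b_i:
  g_1((0, 2)) = -4
Stationarity residual: grad f(x) + sum_i lambda_i a_i = (0, 0)
  -> stationarity OK
Primal feasibility (all g_i <= 0): OK
Dual feasibility (all lambda_i >= 0): OK
Complementary slackness (lambda_i * g_i(x) = 0 for all i): FAILS

Verdict: the first failing condition is complementary_slackness -> comp.

comp


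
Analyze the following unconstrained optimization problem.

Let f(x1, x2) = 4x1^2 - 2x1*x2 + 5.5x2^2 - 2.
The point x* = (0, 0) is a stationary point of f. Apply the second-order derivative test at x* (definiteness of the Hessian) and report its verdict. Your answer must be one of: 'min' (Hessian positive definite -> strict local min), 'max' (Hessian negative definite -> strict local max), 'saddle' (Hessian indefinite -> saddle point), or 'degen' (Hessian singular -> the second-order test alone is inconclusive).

Compute the Hessian H = grad^2 f:
  H = [[8, -2], [-2, 11]]
Verify stationarity: grad f(x*) = H x* + g = (0, 0).
Eigenvalues of H: 7, 12.
Both eigenvalues > 0, so H is positive definite -> x* is a strict local min.

min


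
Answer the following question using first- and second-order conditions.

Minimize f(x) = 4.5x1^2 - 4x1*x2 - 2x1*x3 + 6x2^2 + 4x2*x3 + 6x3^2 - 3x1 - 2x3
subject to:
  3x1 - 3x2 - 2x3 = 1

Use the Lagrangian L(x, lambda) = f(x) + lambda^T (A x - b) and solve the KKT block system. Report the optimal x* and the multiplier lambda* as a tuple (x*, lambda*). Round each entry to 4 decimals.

Form the Lagrangian:
  L(x, lambda) = (1/2) x^T Q x + c^T x + lambda^T (A x - b)
Stationarity (grad_x L = 0): Q x + c + A^T lambda = 0.
Primal feasibility: A x = b.

This gives the KKT block system:
  [ Q   A^T ] [ x     ]   [-c ]
  [ A    0  ] [ lambda ] = [ b ]

Solving the linear system:
  x*      = (0.4847, 0.0245, 0.1902)
  lambda* = (-0.2945)
  f(x*)   = -0.7699

x* = (0.4847, 0.0245, 0.1902), lambda* = (-0.2945)


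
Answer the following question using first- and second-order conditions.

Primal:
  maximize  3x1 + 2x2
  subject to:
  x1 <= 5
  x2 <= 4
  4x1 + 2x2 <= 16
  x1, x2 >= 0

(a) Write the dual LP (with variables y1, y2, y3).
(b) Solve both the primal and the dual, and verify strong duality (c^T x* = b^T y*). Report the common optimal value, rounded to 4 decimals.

The standard primal-dual pair for 'max c^T x s.t. A x <= b, x >= 0' is:
  Dual:  min b^T y  s.t.  A^T y >= c,  y >= 0.

So the dual LP is:
  minimize  5y1 + 4y2 + 16y3
  subject to:
    y1 + 4y3 >= 3
    y2 + 2y3 >= 2
    y1, y2, y3 >= 0

Solving the primal: x* = (2, 4).
  primal value c^T x* = 14.
Solving the dual: y* = (0, 0.5, 0.75).
  dual value b^T y* = 14.
Strong duality: c^T x* = b^T y*. Confirmed.

14


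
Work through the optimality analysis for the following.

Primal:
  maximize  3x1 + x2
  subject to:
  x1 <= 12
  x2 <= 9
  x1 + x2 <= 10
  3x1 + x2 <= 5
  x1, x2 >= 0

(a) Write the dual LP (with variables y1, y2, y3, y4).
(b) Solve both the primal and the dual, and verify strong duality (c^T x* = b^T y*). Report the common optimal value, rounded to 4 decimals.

The standard primal-dual pair for 'max c^T x s.t. A x <= b, x >= 0' is:
  Dual:  min b^T y  s.t.  A^T y >= c,  y >= 0.

So the dual LP is:
  minimize  12y1 + 9y2 + 10y3 + 5y4
  subject to:
    y1 + y3 + 3y4 >= 3
    y2 + y3 + y4 >= 1
    y1, y2, y3, y4 >= 0

Solving the primal: x* = (1.6667, 0).
  primal value c^T x* = 5.
Solving the dual: y* = (0, 0, 0, 1).
  dual value b^T y* = 5.
Strong duality: c^T x* = b^T y*. Confirmed.

5


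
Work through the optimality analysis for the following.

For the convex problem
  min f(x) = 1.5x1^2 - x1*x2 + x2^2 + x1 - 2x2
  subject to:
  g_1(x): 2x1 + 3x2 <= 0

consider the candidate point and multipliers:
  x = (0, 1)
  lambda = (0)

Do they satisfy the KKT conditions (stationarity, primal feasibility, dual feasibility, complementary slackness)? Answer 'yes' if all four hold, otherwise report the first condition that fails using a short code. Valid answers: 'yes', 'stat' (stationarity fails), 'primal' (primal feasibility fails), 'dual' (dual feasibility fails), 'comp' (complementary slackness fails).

Gradient of f: grad f(x) = Q x + c = (0, 0)
Constraint values g_i(x) = a_i^T x - b_i:
  g_1((0, 1)) = 3
Stationarity residual: grad f(x) + sum_i lambda_i a_i = (0, 0)
  -> stationarity OK
Primal feasibility (all g_i <= 0): FAILS
Dual feasibility (all lambda_i >= 0): OK
Complementary slackness (lambda_i * g_i(x) = 0 for all i): OK

Verdict: the first failing condition is primal_feasibility -> primal.

primal


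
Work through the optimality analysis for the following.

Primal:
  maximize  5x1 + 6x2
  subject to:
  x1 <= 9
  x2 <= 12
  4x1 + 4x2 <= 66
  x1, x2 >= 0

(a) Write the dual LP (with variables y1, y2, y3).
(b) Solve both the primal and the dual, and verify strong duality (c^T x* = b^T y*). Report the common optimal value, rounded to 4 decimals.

The standard primal-dual pair for 'max c^T x s.t. A x <= b, x >= 0' is:
  Dual:  min b^T y  s.t.  A^T y >= c,  y >= 0.

So the dual LP is:
  minimize  9y1 + 12y2 + 66y3
  subject to:
    y1 + 4y3 >= 5
    y2 + 4y3 >= 6
    y1, y2, y3 >= 0

Solving the primal: x* = (4.5, 12).
  primal value c^T x* = 94.5.
Solving the dual: y* = (0, 1, 1.25).
  dual value b^T y* = 94.5.
Strong duality: c^T x* = b^T y*. Confirmed.

94.5


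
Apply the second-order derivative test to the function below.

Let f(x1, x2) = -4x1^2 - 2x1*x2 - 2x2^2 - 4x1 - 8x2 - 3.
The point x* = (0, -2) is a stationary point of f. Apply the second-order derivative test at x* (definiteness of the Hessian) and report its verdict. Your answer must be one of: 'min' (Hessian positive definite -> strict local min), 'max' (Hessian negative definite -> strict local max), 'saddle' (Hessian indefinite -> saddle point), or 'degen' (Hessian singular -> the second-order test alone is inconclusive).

Compute the Hessian H = grad^2 f:
  H = [[-8, -2], [-2, -4]]
Verify stationarity: grad f(x*) = H x* + g = (0, 0).
Eigenvalues of H: -8.8284, -3.1716.
Both eigenvalues < 0, so H is negative definite -> x* is a strict local max.

max


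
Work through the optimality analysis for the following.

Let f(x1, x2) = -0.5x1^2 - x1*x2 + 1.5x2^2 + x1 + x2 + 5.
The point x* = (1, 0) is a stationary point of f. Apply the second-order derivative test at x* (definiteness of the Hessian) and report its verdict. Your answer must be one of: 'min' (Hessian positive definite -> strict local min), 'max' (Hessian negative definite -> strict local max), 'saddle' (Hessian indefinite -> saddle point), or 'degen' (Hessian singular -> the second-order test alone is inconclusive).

Compute the Hessian H = grad^2 f:
  H = [[-1, -1], [-1, 3]]
Verify stationarity: grad f(x*) = H x* + g = (0, 0).
Eigenvalues of H: -1.2361, 3.2361.
Eigenvalues have mixed signs, so H is indefinite -> x* is a saddle point.

saddle


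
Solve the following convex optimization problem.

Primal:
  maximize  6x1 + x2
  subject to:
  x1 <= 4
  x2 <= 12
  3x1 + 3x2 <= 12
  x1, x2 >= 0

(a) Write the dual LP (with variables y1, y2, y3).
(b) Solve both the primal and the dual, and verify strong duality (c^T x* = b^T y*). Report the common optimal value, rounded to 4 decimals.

The standard primal-dual pair for 'max c^T x s.t. A x <= b, x >= 0' is:
  Dual:  min b^T y  s.t.  A^T y >= c,  y >= 0.

So the dual LP is:
  minimize  4y1 + 12y2 + 12y3
  subject to:
    y1 + 3y3 >= 6
    y2 + 3y3 >= 1
    y1, y2, y3 >= 0

Solving the primal: x* = (4, 0).
  primal value c^T x* = 24.
Solving the dual: y* = (5, 0, 0.3333).
  dual value b^T y* = 24.
Strong duality: c^T x* = b^T y*. Confirmed.

24


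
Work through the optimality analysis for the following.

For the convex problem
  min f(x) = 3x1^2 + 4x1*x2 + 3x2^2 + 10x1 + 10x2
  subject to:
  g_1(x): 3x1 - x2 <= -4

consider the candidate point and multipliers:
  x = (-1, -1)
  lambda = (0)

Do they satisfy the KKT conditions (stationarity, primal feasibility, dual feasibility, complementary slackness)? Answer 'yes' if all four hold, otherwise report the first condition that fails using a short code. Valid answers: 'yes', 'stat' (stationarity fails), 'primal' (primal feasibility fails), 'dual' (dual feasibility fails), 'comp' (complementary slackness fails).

Gradient of f: grad f(x) = Q x + c = (0, 0)
Constraint values g_i(x) = a_i^T x - b_i:
  g_1((-1, -1)) = 2
Stationarity residual: grad f(x) + sum_i lambda_i a_i = (0, 0)
  -> stationarity OK
Primal feasibility (all g_i <= 0): FAILS
Dual feasibility (all lambda_i >= 0): OK
Complementary slackness (lambda_i * g_i(x) = 0 for all i): OK

Verdict: the first failing condition is primal_feasibility -> primal.

primal


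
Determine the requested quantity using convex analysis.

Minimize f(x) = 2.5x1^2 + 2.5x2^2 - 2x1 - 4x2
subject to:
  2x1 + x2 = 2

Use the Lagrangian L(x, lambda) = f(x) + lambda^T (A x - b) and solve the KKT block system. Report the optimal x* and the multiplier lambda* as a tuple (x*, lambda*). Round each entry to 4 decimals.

Form the Lagrangian:
  L(x, lambda) = (1/2) x^T Q x + c^T x + lambda^T (A x - b)
Stationarity (grad_x L = 0): Q x + c + A^T lambda = 0.
Primal feasibility: A x = b.

This gives the KKT block system:
  [ Q   A^T ] [ x     ]   [-c ]
  [ A    0  ] [ lambda ] = [ b ]

Solving the linear system:
  x*      = (0.56, 0.88)
  lambda* = (-0.4)
  f(x*)   = -1.92

x* = (0.56, 0.88), lambda* = (-0.4)


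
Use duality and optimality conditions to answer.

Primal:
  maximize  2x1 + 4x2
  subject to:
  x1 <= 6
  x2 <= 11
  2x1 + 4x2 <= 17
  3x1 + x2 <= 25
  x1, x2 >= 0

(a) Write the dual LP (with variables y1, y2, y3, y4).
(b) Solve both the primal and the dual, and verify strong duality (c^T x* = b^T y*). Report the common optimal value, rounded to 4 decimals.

The standard primal-dual pair for 'max c^T x s.t. A x <= b, x >= 0' is:
  Dual:  min b^T y  s.t.  A^T y >= c,  y >= 0.

So the dual LP is:
  minimize  6y1 + 11y2 + 17y3 + 25y4
  subject to:
    y1 + 2y3 + 3y4 >= 2
    y2 + 4y3 + y4 >= 4
    y1, y2, y3, y4 >= 0

Solving the primal: x* = (0, 4.25).
  primal value c^T x* = 17.
Solving the dual: y* = (0, 0, 1, 0).
  dual value b^T y* = 17.
Strong duality: c^T x* = b^T y*. Confirmed.

17


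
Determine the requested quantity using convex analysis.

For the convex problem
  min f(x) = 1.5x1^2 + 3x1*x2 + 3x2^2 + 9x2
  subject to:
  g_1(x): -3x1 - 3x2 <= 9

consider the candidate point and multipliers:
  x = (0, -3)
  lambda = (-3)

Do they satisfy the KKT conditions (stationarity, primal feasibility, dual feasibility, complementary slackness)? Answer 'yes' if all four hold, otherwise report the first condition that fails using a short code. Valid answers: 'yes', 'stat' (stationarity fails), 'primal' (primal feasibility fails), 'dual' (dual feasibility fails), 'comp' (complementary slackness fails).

Gradient of f: grad f(x) = Q x + c = (-9, -9)
Constraint values g_i(x) = a_i^T x - b_i:
  g_1((0, -3)) = 0
Stationarity residual: grad f(x) + sum_i lambda_i a_i = (0, 0)
  -> stationarity OK
Primal feasibility (all g_i <= 0): OK
Dual feasibility (all lambda_i >= 0): FAILS
Complementary slackness (lambda_i * g_i(x) = 0 for all i): OK

Verdict: the first failing condition is dual_feasibility -> dual.

dual


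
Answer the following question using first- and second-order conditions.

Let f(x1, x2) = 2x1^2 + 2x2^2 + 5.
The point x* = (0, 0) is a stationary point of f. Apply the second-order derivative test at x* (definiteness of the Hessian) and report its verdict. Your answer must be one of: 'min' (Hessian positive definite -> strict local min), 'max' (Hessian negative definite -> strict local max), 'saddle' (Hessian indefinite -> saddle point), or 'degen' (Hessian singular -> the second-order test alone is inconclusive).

Compute the Hessian H = grad^2 f:
  H = [[4, 0], [0, 4]]
Verify stationarity: grad f(x*) = H x* + g = (0, 0).
Eigenvalues of H: 4, 4.
Both eigenvalues > 0, so H is positive definite -> x* is a strict local min.

min


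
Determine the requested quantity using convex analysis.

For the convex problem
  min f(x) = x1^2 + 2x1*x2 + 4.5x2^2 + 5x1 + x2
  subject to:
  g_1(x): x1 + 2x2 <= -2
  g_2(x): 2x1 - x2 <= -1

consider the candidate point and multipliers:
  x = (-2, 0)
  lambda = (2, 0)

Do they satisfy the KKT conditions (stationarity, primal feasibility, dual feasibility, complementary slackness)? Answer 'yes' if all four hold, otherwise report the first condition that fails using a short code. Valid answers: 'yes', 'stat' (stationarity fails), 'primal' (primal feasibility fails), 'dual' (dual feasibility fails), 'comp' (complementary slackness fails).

Gradient of f: grad f(x) = Q x + c = (1, -3)
Constraint values g_i(x) = a_i^T x - b_i:
  g_1((-2, 0)) = 0
  g_2((-2, 0)) = -3
Stationarity residual: grad f(x) + sum_i lambda_i a_i = (3, 1)
  -> stationarity FAILS
Primal feasibility (all g_i <= 0): OK
Dual feasibility (all lambda_i >= 0): OK
Complementary slackness (lambda_i * g_i(x) = 0 for all i): OK

Verdict: the first failing condition is stationarity -> stat.

stat


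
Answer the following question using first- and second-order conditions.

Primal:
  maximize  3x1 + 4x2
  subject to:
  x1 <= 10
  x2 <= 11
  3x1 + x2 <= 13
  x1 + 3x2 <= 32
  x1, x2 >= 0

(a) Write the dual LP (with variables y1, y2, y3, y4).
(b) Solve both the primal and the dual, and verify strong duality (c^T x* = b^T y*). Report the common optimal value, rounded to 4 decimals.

The standard primal-dual pair for 'max c^T x s.t. A x <= b, x >= 0' is:
  Dual:  min b^T y  s.t.  A^T y >= c,  y >= 0.

So the dual LP is:
  minimize  10y1 + 11y2 + 13y3 + 32y4
  subject to:
    y1 + 3y3 + y4 >= 3
    y2 + y3 + 3y4 >= 4
    y1, y2, y3, y4 >= 0

Solving the primal: x* = (0.875, 10.375).
  primal value c^T x* = 44.125.
Solving the dual: y* = (0, 0, 0.625, 1.125).
  dual value b^T y* = 44.125.
Strong duality: c^T x* = b^T y*. Confirmed.

44.125


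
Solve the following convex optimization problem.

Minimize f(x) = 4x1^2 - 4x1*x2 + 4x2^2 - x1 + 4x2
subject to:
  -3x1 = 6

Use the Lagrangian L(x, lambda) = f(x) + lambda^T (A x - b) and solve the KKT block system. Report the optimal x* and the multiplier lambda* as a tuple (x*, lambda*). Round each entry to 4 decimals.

Form the Lagrangian:
  L(x, lambda) = (1/2) x^T Q x + c^T x + lambda^T (A x - b)
Stationarity (grad_x L = 0): Q x + c + A^T lambda = 0.
Primal feasibility: A x = b.

This gives the KKT block system:
  [ Q   A^T ] [ x     ]   [-c ]
  [ A    0  ] [ lambda ] = [ b ]

Solving the linear system:
  x*      = (-2, -1.5)
  lambda* = (-3.6667)
  f(x*)   = 9

x* = (-2, -1.5), lambda* = (-3.6667)


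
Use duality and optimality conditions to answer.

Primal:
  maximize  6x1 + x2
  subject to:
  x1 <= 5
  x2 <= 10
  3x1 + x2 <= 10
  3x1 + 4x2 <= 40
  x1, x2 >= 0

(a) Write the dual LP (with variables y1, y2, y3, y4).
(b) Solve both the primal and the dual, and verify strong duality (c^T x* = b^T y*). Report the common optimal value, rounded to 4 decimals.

The standard primal-dual pair for 'max c^T x s.t. A x <= b, x >= 0' is:
  Dual:  min b^T y  s.t.  A^T y >= c,  y >= 0.

So the dual LP is:
  minimize  5y1 + 10y2 + 10y3 + 40y4
  subject to:
    y1 + 3y3 + 3y4 >= 6
    y2 + y3 + 4y4 >= 1
    y1, y2, y3, y4 >= 0

Solving the primal: x* = (3.3333, 0).
  primal value c^T x* = 20.
Solving the dual: y* = (0, 0, 2, 0).
  dual value b^T y* = 20.
Strong duality: c^T x* = b^T y*. Confirmed.

20


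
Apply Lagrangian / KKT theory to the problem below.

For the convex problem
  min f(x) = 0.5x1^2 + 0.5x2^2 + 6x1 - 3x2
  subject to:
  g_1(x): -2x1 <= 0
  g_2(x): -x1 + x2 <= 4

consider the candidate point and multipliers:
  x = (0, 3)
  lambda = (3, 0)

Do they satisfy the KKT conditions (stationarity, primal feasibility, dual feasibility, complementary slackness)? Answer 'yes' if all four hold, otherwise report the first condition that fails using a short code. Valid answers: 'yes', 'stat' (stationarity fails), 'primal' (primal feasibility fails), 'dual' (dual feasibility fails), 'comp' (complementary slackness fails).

Gradient of f: grad f(x) = Q x + c = (6, 0)
Constraint values g_i(x) = a_i^T x - b_i:
  g_1((0, 3)) = 0
  g_2((0, 3)) = -1
Stationarity residual: grad f(x) + sum_i lambda_i a_i = (0, 0)
  -> stationarity OK
Primal feasibility (all g_i <= 0): OK
Dual feasibility (all lambda_i >= 0): OK
Complementary slackness (lambda_i * g_i(x) = 0 for all i): OK

Verdict: yes, KKT holds.

yes


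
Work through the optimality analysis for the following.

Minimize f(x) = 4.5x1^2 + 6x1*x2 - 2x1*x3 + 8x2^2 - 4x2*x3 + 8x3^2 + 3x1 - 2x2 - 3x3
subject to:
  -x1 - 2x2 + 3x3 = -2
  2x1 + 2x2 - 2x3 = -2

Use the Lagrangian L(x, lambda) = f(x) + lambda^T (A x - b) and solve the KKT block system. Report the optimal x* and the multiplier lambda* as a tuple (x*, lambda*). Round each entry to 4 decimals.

Form the Lagrangian:
  L(x, lambda) = (1/2) x^T Q x + c^T x + lambda^T (A x - b)
Stationarity (grad_x L = 0): Q x + c + A^T lambda = 0.
Primal feasibility: A x = b.

This gives the KKT block system:
  [ Q   A^T ] [ x     ]   [-c ]
  [ A    0  ] [ lambda ] = [ b ]

Solving the linear system:
  x*      = (-3.0189, 1.0377, -0.9811)
  lambda* = (16.3962, 16.1887)
  f(x*)   = 28.4906

x* = (-3.0189, 1.0377, -0.9811), lambda* = (16.3962, 16.1887)


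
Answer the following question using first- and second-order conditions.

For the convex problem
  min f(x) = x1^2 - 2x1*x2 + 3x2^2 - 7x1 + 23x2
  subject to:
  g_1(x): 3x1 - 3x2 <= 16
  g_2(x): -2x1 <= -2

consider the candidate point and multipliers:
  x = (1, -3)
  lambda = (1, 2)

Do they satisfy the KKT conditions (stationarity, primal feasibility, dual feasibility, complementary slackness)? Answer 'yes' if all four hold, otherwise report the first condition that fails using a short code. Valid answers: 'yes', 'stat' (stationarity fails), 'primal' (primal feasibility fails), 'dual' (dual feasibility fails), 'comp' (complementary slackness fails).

Gradient of f: grad f(x) = Q x + c = (1, 3)
Constraint values g_i(x) = a_i^T x - b_i:
  g_1((1, -3)) = -4
  g_2((1, -3)) = 0
Stationarity residual: grad f(x) + sum_i lambda_i a_i = (0, 0)
  -> stationarity OK
Primal feasibility (all g_i <= 0): OK
Dual feasibility (all lambda_i >= 0): OK
Complementary slackness (lambda_i * g_i(x) = 0 for all i): FAILS

Verdict: the first failing condition is complementary_slackness -> comp.

comp


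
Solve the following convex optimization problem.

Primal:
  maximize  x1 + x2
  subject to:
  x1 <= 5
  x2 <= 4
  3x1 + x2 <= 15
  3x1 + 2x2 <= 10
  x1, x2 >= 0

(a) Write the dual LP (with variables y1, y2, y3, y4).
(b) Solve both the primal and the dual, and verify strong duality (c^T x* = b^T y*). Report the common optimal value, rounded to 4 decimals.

The standard primal-dual pair for 'max c^T x s.t. A x <= b, x >= 0' is:
  Dual:  min b^T y  s.t.  A^T y >= c,  y >= 0.

So the dual LP is:
  minimize  5y1 + 4y2 + 15y3 + 10y4
  subject to:
    y1 + 3y3 + 3y4 >= 1
    y2 + y3 + 2y4 >= 1
    y1, y2, y3, y4 >= 0

Solving the primal: x* = (0.6667, 4).
  primal value c^T x* = 4.6667.
Solving the dual: y* = (0, 0.3333, 0, 0.3333).
  dual value b^T y* = 4.6667.
Strong duality: c^T x* = b^T y*. Confirmed.

4.6667


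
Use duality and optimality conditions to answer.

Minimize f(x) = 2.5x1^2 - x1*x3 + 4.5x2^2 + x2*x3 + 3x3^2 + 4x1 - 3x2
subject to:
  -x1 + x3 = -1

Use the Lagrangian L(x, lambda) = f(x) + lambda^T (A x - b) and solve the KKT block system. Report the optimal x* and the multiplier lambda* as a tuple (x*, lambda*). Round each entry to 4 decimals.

Form the Lagrangian:
  L(x, lambda) = (1/2) x^T Q x + c^T x + lambda^T (A x - b)
Stationarity (grad_x L = 0): Q x + c + A^T lambda = 0.
Primal feasibility: A x = b.

This gives the KKT block system:
  [ Q   A^T ] [ x     ]   [-c ]
  [ A    0  ] [ lambda ] = [ b ]

Solving the linear system:
  x*      = (0.0625, 0.4375, -0.9375)
  lambda* = (5.25)
  f(x*)   = 2.0938

x* = (0.0625, 0.4375, -0.9375), lambda* = (5.25)


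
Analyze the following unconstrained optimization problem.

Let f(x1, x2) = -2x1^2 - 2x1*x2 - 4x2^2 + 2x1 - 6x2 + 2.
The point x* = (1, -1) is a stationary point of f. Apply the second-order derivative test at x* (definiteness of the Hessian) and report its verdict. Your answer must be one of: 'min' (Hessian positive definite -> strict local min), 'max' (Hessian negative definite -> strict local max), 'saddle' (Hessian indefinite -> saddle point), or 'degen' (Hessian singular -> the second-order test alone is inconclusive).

Compute the Hessian H = grad^2 f:
  H = [[-4, -2], [-2, -8]]
Verify stationarity: grad f(x*) = H x* + g = (0, 0).
Eigenvalues of H: -8.8284, -3.1716.
Both eigenvalues < 0, so H is negative definite -> x* is a strict local max.

max


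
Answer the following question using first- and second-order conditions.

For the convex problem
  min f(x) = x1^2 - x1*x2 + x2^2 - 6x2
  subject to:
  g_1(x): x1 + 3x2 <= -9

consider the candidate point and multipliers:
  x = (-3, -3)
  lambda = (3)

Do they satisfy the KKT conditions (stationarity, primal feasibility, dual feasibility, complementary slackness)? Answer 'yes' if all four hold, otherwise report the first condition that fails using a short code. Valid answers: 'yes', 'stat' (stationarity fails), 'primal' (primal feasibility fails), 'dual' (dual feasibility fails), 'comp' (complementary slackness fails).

Gradient of f: grad f(x) = Q x + c = (-3, -9)
Constraint values g_i(x) = a_i^T x - b_i:
  g_1((-3, -3)) = -3
Stationarity residual: grad f(x) + sum_i lambda_i a_i = (0, 0)
  -> stationarity OK
Primal feasibility (all g_i <= 0): OK
Dual feasibility (all lambda_i >= 0): OK
Complementary slackness (lambda_i * g_i(x) = 0 for all i): FAILS

Verdict: the first failing condition is complementary_slackness -> comp.

comp
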